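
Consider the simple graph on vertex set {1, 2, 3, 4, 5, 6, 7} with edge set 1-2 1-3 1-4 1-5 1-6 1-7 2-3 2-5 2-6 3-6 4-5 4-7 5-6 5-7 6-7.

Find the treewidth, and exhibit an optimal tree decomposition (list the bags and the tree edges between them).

Treewidth 3.
One optimal decomposition is:
Bags: B1 = {1, 2, 3, 6}  B2 = {1, 2, 5, 6}  B3 = {1, 5, 6, 7}  B4 = {1, 4, 5, 7}
Tree: B1–B2, B2–B3, B3–B4

Every bag has size at most 4, so the width is 4 − 1 = 3 and tw(G) ≤ 3. For the lower bound, the 4 vertices {1, 2, 3, 6} are pairwise adjacent, and any tree decomposition puts a clique entirely inside one bag — forcing width ≥ 3. Hence tw(G) = 3 exactly.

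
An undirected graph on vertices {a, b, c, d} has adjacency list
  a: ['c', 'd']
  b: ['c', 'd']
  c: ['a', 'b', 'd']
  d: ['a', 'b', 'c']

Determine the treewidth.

A width-2 tree decomposition is:
Bags: B1 = {b, c, d}  B2 = {a, c, d}
Tree: B1–B2
The largest bag has 3 vertices, giving width 2; this decomposition certifies tw(G) ≤ 2. For the lower bound, the 3 vertices {a, c, d} are pairwise adjacent, and any tree decomposition puts a clique entirely inside one bag — forcing width ≥ 2. Therefore the treewidth is 2.

2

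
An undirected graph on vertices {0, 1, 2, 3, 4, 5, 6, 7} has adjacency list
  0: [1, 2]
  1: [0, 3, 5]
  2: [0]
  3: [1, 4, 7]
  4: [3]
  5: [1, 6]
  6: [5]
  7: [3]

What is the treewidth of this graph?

A width-1 tree decomposition is:
Bags: B1 = {1, 3}  B2 = {3, 4}  B3 = {0, 1}  B4 = {1, 5}  B5 = {3, 7}  B6 = {5, 6}  B7 = {0, 2}
Tree: B1–B2, B1–B3, B3–B4, B2–B5, B4–B6, B3–B7
The largest bag has 2 vertices, giving width 1; this decomposition certifies tw(G) ≤ 1. Any graph with an edge has treewidth ≥ 1, and G has the edge 3–1. Therefore the treewidth is 1.

1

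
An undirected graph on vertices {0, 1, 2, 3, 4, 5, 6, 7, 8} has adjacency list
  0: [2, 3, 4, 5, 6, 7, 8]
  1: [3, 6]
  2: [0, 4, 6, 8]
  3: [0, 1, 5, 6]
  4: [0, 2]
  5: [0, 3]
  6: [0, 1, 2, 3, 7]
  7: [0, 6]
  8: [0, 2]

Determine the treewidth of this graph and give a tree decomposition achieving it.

Each bag holds 3 vertices, so the decomposition has width 2, which upper-bounds the treewidth. For the lower bound, the 3 vertices {0, 2, 8} are pairwise adjacent, and any tree decomposition puts a clique entirely inside one bag — forcing width ≥ 2. Hence tw(G) = 2 exactly.

Treewidth 2.
One optimal decomposition is:
Bags: B1 = {0, 2, 6}  B2 = {0, 6, 7}  B3 = {0, 2, 8}  B4 = {0, 3, 6}  B5 = {0, 3, 5}  B6 = {1, 3, 6}  B7 = {0, 2, 4}
Tree: B1–B2, B1–B3, B2–B4, B4–B5, B4–B6, B1–B7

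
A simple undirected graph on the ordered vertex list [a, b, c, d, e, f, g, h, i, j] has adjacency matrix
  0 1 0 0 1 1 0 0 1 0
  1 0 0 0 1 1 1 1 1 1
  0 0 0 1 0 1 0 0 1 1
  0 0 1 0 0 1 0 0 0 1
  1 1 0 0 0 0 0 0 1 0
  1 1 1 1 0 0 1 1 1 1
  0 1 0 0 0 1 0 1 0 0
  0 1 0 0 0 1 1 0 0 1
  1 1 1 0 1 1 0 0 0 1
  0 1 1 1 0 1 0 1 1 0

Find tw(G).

3

A width-3 tree decomposition is:
Bags: B1 = {a, b, f, i}  B2 = {b, f, i, j}  B3 = {c, f, i, j}  B4 = {a, b, e, i}  B5 = {c, d, f, j}  B6 = {b, f, h, j}  B7 = {b, f, g, h}
Tree: B1–B2, B2–B3, B1–B4, B3–B5, B2–B6, B6–B7
Every bag has size at most 4, so the width is 4 − 1 = 3 and tw(G) ≤ 3. Conversely, {a, b, e, i} is a clique of size 4, and the vertices of any clique must share a bag in every tree decomposition; so some bag has ≥ 4 vertices and tw(G) ≥ 3. Combining the bounds, tw(G) = 3.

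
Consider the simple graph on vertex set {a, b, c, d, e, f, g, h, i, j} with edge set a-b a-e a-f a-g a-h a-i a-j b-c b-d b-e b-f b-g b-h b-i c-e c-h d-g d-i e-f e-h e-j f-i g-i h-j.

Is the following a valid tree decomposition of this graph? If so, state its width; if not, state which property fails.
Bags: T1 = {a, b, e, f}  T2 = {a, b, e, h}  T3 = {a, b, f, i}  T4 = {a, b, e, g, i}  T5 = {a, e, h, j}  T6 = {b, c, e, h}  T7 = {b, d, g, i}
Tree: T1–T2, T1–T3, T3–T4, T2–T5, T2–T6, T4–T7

A tree decomposition must satisfy three properties: every vertex lies in some bag; for every edge, both endpoints lie together in some bag; and for every vertex, the bags containing it form a connected subtree. Here bags containing vertex e are not connected in the tree, so the decomposition is invalid.

No — bags containing vertex e are not connected in the tree.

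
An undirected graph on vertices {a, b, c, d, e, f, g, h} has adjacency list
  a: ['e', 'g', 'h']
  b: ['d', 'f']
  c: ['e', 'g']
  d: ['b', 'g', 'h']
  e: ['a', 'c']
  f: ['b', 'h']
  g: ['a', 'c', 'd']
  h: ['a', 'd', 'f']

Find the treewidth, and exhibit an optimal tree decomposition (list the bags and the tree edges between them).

Each bag holds 3 vertices, so the decomposition has width 2, which upper-bounds the treewidth. The edges c–e–a–g–c form a cycle, so G is not a tree and its treewidth is at least 2. Combining the bounds, tw(G) = 2.

Treewidth 2.
One optimal decomposition is:
Bags: B1 = {c, e, g}  B2 = {a, e, g}  B3 = {a, d, g}  B4 = {a, d, h}  B5 = {b, d, h}  B6 = {b, f, h}
Tree: B1–B2, B2–B3, B3–B4, B4–B5, B5–B6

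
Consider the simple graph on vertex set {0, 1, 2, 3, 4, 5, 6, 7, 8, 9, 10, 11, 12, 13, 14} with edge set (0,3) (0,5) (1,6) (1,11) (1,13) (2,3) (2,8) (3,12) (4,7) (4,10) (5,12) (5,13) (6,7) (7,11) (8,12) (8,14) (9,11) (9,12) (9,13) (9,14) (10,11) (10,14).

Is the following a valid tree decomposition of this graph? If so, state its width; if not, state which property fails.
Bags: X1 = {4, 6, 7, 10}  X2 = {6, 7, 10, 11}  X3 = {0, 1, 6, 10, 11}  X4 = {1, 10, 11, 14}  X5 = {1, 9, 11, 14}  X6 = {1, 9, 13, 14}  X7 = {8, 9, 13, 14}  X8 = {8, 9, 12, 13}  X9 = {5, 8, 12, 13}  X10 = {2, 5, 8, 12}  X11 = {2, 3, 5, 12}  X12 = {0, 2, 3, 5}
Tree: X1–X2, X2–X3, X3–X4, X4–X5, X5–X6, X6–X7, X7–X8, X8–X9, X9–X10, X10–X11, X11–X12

No — bags containing vertex 0 are not connected in the tree.

A tree decomposition must satisfy three properties: every vertex lies in some bag; for every edge, both endpoints lie together in some bag; and for every vertex, the bags containing it form a connected subtree. Here bags containing vertex 0 are not connected in the tree, so the decomposition is invalid.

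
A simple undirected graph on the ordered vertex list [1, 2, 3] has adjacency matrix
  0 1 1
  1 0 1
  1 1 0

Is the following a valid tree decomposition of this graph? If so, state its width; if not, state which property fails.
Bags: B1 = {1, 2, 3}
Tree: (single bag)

Yes; width 2.

Vertex coverage: the bags together contain {1, 2, 3}, the full vertex set. Edge coverage: each edge of G has both endpoints in at least one bag. Running intersection: for every vertex, the bags containing it form a connected subtree. All three properties hold, so this is a valid tree decomposition of width max|bag| − 1 = 2, and hence tw(G) ≤ 2.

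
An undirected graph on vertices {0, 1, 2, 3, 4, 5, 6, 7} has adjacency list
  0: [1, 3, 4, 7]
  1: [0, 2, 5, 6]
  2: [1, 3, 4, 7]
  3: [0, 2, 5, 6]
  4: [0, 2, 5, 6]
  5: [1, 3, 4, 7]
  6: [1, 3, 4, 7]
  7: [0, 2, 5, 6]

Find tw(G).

4

A width-4 tree decomposition is:
Bags: B1 = {1, 2, 3, 4, 7}  B2 = {1, 3, 4, 5, 7}  B3 = {1, 3, 4, 6, 7}  B4 = {0, 1, 3, 4, 7}
Tree: B1–B2, B2–B3, B3–B4
Each bag holds 5 vertices, so the decomposition has width 4, which upper-bounds the treewidth. For the lower bound: the 5 vertex sets {1,2}, {3,5}, {6,7}, {4}, {0} are disjoint, each induces a connected subgraph, and every pair is joined by at least one edge of G. Contracting each set to a single vertex therefore yields K_{5} as a minor, and since treewidth is minor-monotone, tw(G) ≥ tw(K_{5}) = 4. The upper and lower bounds meet at 4, so that is the treewidth.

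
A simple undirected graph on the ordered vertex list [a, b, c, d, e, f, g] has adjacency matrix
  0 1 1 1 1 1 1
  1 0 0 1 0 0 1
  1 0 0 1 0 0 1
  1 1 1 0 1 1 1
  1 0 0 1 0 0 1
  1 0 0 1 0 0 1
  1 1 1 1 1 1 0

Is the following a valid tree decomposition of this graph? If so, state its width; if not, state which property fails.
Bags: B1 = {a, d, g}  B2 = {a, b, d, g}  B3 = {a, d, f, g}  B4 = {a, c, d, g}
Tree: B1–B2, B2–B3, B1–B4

No — vertex e appears in no bag.

A tree decomposition must satisfy three properties: every vertex lies in some bag; for every edge, both endpoints lie together in some bag; and for every vertex, the bags containing it form a connected subtree. Here vertex e appears in no bag, so the decomposition is invalid.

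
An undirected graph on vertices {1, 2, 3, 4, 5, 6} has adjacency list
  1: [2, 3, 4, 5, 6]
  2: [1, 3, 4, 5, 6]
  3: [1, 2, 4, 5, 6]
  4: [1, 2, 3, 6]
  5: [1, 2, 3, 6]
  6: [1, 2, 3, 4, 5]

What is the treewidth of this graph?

A width-4 tree decomposition is:
Bags: B1 = {1, 2, 3, 5, 6}  B2 = {1, 2, 3, 4, 6}
Tree: B1–B2
Each bag holds 5 vertices, so the decomposition has width 4, which upper-bounds the treewidth. For the lower bound, the 5 vertices {1, 2, 3, 4, 6} are pairwise adjacent, and any tree decomposition puts a clique entirely inside one bag — forcing width ≥ 4. The upper and lower bounds meet at 4, so that is the treewidth.

4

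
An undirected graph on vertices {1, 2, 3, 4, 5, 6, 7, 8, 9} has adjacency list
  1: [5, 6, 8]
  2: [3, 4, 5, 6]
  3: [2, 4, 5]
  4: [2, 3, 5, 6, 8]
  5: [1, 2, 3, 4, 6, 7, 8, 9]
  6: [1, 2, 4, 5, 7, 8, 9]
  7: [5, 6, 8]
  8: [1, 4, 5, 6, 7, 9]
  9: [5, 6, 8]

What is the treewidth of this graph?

3

A width-3 tree decomposition is:
Bags: B1 = {2, 4, 5, 6}  B2 = {4, 5, 6, 8}  B3 = {5, 6, 8, 9}  B4 = {5, 6, 7, 8}  B5 = {1, 5, 6, 8}  B6 = {2, 3, 4, 5}
Tree: B1–B2, B2–B3, B3–B4, B2–B5, B1–B6
The largest bag has 4 vertices, giving width 3; this decomposition certifies tw(G) ≤ 3. Conversely, {2, 3, 4, 5} is a clique of size 4, and the vertices of any clique must share a bag in every tree decomposition; so some bag has ≥ 4 vertices and tw(G) ≥ 3. Therefore the treewidth is 3.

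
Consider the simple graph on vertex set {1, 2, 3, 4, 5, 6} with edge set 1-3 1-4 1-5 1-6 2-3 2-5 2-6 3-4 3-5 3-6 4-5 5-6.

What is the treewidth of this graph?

A width-3 tree decomposition is:
Bags: B1 = {1, 3, 5, 6}  B2 = {1, 3, 4, 5}  B3 = {2, 3, 5, 6}
Tree: B1–B2, B1–B3
Every bag has size at most 4, so the width is 4 − 1 = 3 and tw(G) ≤ 3. For the lower bound, the 4 vertices {1, 3, 4, 5} are pairwise adjacent, and any tree decomposition puts a clique entirely inside one bag — forcing width ≥ 3. Therefore the treewidth is 3.

3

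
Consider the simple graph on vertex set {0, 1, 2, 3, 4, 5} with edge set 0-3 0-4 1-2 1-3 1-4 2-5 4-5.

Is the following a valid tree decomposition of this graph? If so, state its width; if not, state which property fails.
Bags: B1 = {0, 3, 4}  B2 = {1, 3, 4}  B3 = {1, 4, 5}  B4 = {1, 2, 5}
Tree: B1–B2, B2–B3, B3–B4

Checking the three conditions: (i) the bags cover all of {0, 1, 2, 3, 4, 5}; (ii) for each edge, some bag contains both endpoints; (iii) the bags containing any fixed vertex form a subtree. All hold, so the decomposition is valid with width 3 − 1 = 2.

Yes; width 2.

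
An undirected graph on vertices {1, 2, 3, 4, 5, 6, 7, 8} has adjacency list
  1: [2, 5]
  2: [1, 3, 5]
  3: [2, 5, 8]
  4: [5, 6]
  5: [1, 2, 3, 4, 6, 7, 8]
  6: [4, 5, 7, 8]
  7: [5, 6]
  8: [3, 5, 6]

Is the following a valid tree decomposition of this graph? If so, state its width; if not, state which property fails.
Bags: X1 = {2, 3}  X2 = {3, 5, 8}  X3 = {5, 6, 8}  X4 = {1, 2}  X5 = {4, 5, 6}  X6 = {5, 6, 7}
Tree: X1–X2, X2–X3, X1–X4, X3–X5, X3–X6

No — edge (5,2) lies in no bag.

A tree decomposition must satisfy three properties: every vertex lies in some bag; for every edge, both endpoints lie together in some bag; and for every vertex, the bags containing it form a connected subtree. Here edge (5,2) lies in no bag, so the decomposition is invalid.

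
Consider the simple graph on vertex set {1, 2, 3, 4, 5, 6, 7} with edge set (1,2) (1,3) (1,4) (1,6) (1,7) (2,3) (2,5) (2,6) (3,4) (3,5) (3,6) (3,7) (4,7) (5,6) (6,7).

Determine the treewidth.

3

A width-3 tree decomposition is:
Bags: B1 = {1, 2, 3, 6}  B2 = {1, 3, 6, 7}  B3 = {2, 3, 5, 6}  B4 = {1, 3, 4, 7}
Tree: B1–B2, B1–B3, B2–B4
Every bag has size at most 4, so the width is 4 − 1 = 3 and tw(G) ≤ 3. On the other hand G contains the 4-clique {1, 3, 4, 7}. A clique must lie in a single bag of any decomposition, so no decomposition can have width below 3. Combining the bounds, tw(G) = 3.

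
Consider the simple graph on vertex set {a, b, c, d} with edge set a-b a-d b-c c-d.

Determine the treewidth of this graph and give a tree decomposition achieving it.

The largest bag has 3 vertices, giving width 2; this decomposition certifies tw(G) ≤ 2. For the lower bound, G contains the cycle a–b–c–d–a, so G is not a forest; only forests have treewidth ≤ 1, hence tw(G) ≥ 2. The upper and lower bounds meet at 2, so that is the treewidth.

Treewidth 2.
Bags: B1 = {a, b, c}  B2 = {a, c, d}
Tree: B1–B2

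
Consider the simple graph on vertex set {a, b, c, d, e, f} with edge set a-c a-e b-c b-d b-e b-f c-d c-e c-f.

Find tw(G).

2

A width-2 tree decomposition is:
Bags: B1 = {b, c, e}  B2 = {a, c, e}  B3 = {b, c, f}  B4 = {b, c, d}
Tree: B1–B2, B1–B3, B1–B4
Every bag has size at most 3, so the width is 3 − 1 = 2 and tw(G) ≤ 2. Conversely, {a, c, e} is a clique of size 3, and the vertices of any clique must share a bag in every tree decomposition; so some bag has ≥ 3 vertices and tw(G) ≥ 2. Hence tw(G) = 2 exactly.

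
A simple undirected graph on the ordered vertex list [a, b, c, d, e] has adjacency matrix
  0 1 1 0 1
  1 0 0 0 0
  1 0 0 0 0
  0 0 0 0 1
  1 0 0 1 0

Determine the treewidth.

1

A width-1 tree decomposition is:
Bags: B1 = {a, e}  B2 = {a, b}  B3 = {d, e}  B4 = {a, c}
Tree: B1–B2, B1–B3, B1–B4
The largest bag has 2 vertices, giving width 1; this decomposition certifies tw(G) ≤ 1. G has an edge, so its treewidth is at least 1. Hence tw(G) = 1 exactly.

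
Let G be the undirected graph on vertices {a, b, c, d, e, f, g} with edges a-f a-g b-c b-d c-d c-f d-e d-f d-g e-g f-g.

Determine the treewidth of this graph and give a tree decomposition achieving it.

Each bag holds 3 vertices, so the decomposition has width 2, which upper-bounds the treewidth. Conversely, {d, e, g} is a clique of size 3, and the vertices of any clique must share a bag in every tree decomposition; so some bag has ≥ 3 vertices and tw(G) ≥ 2. The upper and lower bounds meet at 2, so that is the treewidth.

Treewidth 2.
One optimal decomposition is:
Bags: B1 = {d, f, g}  B2 = {d, e, g}  B3 = {a, f, g}  B4 = {c, d, f}  B5 = {b, c, d}
Tree: B1–B2, B1–B3, B1–B4, B4–B5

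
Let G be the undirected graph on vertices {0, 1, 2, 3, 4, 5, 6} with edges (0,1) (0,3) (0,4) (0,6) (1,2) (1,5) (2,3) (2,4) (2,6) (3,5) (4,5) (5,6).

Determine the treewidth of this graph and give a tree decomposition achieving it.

Each bag holds 4 vertices, so the decomposition has width 3, which upper-bounds the treewidth. For the lower bound: the 4 vertex sets {2,6}, {1,5}, {0}, {3} are disjoint, each induces a connected subgraph, and every pair is joined by at least one edge of G. Contracting each set to a single vertex therefore yields K_{4} as a minor, and since treewidth is minor-monotone, tw(G) ≥ tw(K_{4}) = 3. Combining the bounds, tw(G) = 3.

Treewidth 3.
One such decomposition:
Bags: B1 = {0, 2, 5, 6}  B2 = {0, 1, 2, 5}  B3 = {0, 2, 3, 5}  B4 = {0, 2, 4, 5}
Tree: B1–B2, B2–B3, B3–B4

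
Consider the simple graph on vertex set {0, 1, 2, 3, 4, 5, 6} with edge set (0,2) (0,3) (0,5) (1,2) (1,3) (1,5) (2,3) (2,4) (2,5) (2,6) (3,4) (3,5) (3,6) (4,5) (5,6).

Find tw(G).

3

A width-3 tree decomposition is:
Bags: B1 = {2, 3, 5, 6}  B2 = {0, 2, 3, 5}  B3 = {1, 2, 3, 5}  B4 = {2, 3, 4, 5}
Tree: B1–B2, B1–B3, B2–B4
The largest bag has 4 vertices, giving width 3; this decomposition certifies tw(G) ≤ 3. For the lower bound, the 4 vertices {0, 2, 3, 5} are pairwise adjacent, and any tree decomposition puts a clique entirely inside one bag — forcing width ≥ 3. Therefore the treewidth is 3.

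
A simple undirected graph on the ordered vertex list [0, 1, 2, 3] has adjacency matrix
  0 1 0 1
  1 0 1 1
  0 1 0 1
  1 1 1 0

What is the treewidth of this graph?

2

A width-2 tree decomposition is:
Bags: B1 = {1, 2, 3}  B2 = {0, 1, 3}
Tree: B1–B2
Every bag has size at most 3, so the width is 3 − 1 = 2 and tw(G) ≤ 2. Conversely, {0, 1, 3} is a clique of size 3, and the vertices of any clique must share a bag in every tree decomposition; so some bag has ≥ 3 vertices and tw(G) ≥ 2. Therefore the treewidth is 2.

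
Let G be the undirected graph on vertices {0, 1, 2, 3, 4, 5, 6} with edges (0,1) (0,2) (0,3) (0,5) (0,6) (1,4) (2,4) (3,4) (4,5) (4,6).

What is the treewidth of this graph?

A width-2 tree decomposition is:
Bags: B1 = {0, 4, 6}  B2 = {0, 3, 4}  B3 = {0, 2, 4}  B4 = {0, 4, 5}  B5 = {0, 1, 4}
Tree: B1–B2, B2–B3, B3–B4, B4–B5
The largest bag has 3 vertices, giving width 2; this decomposition certifies tw(G) ≤ 2. The edges 4–6–0–3–4 form a cycle, so G is not a tree and its treewidth is at least 2. The upper and lower bounds meet at 2, so that is the treewidth.

2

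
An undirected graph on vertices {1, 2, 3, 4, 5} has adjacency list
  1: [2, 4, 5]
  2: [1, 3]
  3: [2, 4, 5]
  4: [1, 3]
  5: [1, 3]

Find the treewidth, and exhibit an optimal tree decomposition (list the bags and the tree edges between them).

The largest bag has 3 vertices, giving width 2; this decomposition certifies tw(G) ≤ 2. The edges 4–1–2–3–4 form a cycle, so G is not a tree and its treewidth is at least 2. Combining the bounds, tw(G) = 2.

Treewidth 2.
Bags: B1 = {1, 3, 4}  B2 = {1, 2, 3}  B3 = {1, 3, 5}
Tree: B1–B2, B2–B3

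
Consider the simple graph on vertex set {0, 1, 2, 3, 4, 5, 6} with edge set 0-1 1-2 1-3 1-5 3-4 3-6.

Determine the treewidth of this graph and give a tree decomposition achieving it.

Every bag has size at most 2, so the width is 2 − 1 = 1 and tw(G) ≤ 1. Any graph with an edge has treewidth ≥ 1, and G has the edge 6–3. Combining the bounds, tw(G) = 1.

Treewidth 1.
One optimal decomposition is:
Bags: B1 = {3, 6}  B2 = {1, 3}  B3 = {3, 4}  B4 = {1, 2}  B5 = {0, 1}  B6 = {1, 5}
Tree: B1–B2, B2–B3, B2–B4, B2–B5, B4–B6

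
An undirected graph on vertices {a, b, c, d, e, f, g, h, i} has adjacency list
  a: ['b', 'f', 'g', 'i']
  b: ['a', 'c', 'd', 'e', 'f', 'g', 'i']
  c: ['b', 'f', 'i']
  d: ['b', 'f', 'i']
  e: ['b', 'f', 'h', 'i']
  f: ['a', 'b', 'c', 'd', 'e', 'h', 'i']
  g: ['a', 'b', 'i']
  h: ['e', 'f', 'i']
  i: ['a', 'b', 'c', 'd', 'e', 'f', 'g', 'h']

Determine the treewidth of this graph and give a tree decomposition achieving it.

The largest bag has 4 vertices, giving width 3; this decomposition certifies tw(G) ≤ 3. On the other hand G contains the 4-clique {a, b, g, i}. A clique must lie in a single bag of any decomposition, so no decomposition can have width below 3. The upper and lower bounds meet at 3, so that is the treewidth.

Treewidth 3.
One such decomposition:
Bags: B1 = {b, e, f, i}  B2 = {b, c, f, i}  B3 = {b, d, f, i}  B4 = {a, b, f, i}  B5 = {e, f, h, i}  B6 = {a, b, g, i}
Tree: B1–B2, B1–B3, B3–B4, B1–B5, B4–B6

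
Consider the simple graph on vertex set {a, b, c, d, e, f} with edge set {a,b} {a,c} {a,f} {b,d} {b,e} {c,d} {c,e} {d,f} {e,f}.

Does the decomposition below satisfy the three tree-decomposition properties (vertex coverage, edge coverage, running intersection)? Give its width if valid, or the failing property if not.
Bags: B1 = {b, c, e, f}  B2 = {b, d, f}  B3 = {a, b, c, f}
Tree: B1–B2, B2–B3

No — edge (c,d) lies in no bag.

A tree decomposition must satisfy three properties: every vertex lies in some bag; for every edge, both endpoints lie together in some bag; and for every vertex, the bags containing it form a connected subtree. Here edge (c,d) lies in no bag, so the decomposition is invalid.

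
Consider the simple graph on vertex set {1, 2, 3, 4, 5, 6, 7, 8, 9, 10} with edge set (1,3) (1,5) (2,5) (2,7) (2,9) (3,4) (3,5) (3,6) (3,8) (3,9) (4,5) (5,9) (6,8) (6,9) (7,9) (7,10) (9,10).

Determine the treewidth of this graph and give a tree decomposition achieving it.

Every bag has size at most 3, so the width is 3 − 1 = 2 and tw(G) ≤ 2. Conversely, {7, 9, 10} is a clique of size 3, and the vertices of any clique must share a bag in every tree decomposition; so some bag has ≥ 3 vertices and tw(G) ≥ 2. Hence tw(G) = 2 exactly.

Treewidth 2.
Bags: B1 = {3, 5, 9}  B2 = {2, 5, 9}  B3 = {3, 6, 9}  B4 = {3, 4, 5}  B5 = {2, 7, 9}  B6 = {1, 3, 5}  B7 = {7, 9, 10}  B8 = {3, 6, 8}
Tree: B1–B2, B1–B3, B1–B4, B2–B5, B4–B6, B5–B7, B3–B8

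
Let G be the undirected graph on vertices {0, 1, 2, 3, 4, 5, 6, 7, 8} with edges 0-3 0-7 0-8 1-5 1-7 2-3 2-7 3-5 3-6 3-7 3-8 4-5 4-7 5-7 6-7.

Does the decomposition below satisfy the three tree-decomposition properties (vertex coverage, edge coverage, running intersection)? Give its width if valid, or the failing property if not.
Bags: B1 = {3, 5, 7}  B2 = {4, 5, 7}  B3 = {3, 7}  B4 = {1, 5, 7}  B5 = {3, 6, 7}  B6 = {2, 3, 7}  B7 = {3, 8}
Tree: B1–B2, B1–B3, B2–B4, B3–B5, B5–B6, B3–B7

No — vertex 0 appears in no bag.

A tree decomposition must satisfy three properties: every vertex lies in some bag; for every edge, both endpoints lie together in some bag; and for every vertex, the bags containing it form a connected subtree. Here vertex 0 appears in no bag, so the decomposition is invalid.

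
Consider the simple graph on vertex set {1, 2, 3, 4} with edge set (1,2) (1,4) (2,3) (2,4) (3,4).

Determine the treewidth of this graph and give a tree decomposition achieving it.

Each bag holds 3 vertices, so the decomposition has width 2, which upper-bounds the treewidth. On the other hand G contains the 3-clique {1, 2, 4}. A clique must lie in a single bag of any decomposition, so no decomposition can have width below 2. Combining the bounds, tw(G) = 2.

Treewidth 2.
One optimal decomposition is:
Bags: B1 = {2, 3, 4}  B2 = {1, 2, 4}
Tree: B1–B2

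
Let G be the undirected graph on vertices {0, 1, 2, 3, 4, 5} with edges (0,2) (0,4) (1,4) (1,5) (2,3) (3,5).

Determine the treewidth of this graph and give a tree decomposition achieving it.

Treewidth 2.
Bags: B1 = {2, 3, 5}  B2 = {0, 2, 5}  B3 = {0, 4, 5}  B4 = {1, 4, 5}
Tree: B1–B2, B2–B3, B3–B4

Each bag holds 3 vertices, so the decomposition has width 2, which upper-bounds the treewidth. For the lower bound, G contains the cycle 5–3–2–0–4–1–5, so G is not a forest; only forests have treewidth ≤ 1, hence tw(G) ≥ 2. Hence tw(G) = 2 exactly.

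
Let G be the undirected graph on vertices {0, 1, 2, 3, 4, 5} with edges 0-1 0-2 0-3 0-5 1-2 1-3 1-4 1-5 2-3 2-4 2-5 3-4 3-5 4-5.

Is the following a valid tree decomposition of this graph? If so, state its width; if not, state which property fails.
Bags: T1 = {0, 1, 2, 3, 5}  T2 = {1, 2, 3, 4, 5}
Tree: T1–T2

Yes; width 4.

Vertex coverage: the bags together contain {0, 1, 2, 3, 4, 5}, the full vertex set. Edge coverage: each edge of G has both endpoints in at least one bag. Running intersection: for every vertex, the bags containing it form a connected subtree. All three properties hold, so this is a valid tree decomposition of width max|bag| − 1 = 4, and hence tw(G) ≤ 4.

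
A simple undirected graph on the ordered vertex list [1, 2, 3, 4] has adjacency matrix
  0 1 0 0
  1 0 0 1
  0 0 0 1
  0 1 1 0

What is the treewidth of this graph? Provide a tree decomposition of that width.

Treewidth 1.
Bags: B1 = {3, 4}  B2 = {2, 4}  B3 = {1, 2}
Tree: B1–B2, B2–B3

Every bag has size at most 2, so the width is 2 − 1 = 1 and tw(G) ≤ 1. Any graph with an edge has treewidth ≥ 1, and G has the edge 3–4. Therefore the treewidth is 1.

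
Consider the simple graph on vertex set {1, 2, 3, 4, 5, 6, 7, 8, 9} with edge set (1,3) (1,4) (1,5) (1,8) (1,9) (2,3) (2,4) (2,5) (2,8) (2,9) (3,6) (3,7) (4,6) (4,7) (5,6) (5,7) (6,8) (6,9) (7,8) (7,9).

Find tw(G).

A width-4 tree decomposition is:
Bags: B1 = {1, 2, 6, 7, 9}  B2 = {1, 2, 4, 6, 7}  B3 = {1, 2, 3, 6, 7}  B4 = {1, 2, 6, 7, 8}  B5 = {1, 2, 5, 6, 7}
Tree: B1–B2, B2–B3, B3–B4, B4–B5
Each bag holds 5 vertices, so the decomposition has width 4, which upper-bounds the treewidth. For the lower bound: the 5 vertex sets {6,9}, {2,4}, {1,3}, {7}, {8} are disjoint, each induces a connected subgraph, and every pair is joined by at least one edge of G. Contracting each set to a single vertex therefore yields K_{5} as a minor, and since treewidth is minor-monotone, tw(G) ≥ tw(K_{5}) = 4. Combining the bounds, tw(G) = 4.

4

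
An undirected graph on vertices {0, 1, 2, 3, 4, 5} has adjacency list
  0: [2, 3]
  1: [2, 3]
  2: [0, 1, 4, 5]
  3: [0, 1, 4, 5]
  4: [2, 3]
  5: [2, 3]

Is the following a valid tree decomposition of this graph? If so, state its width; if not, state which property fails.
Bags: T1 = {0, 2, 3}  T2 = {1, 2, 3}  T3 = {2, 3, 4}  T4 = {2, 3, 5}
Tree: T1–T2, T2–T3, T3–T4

Vertex coverage: the bags together contain {0, 1, 2, 3, 4, 5}, the full vertex set. Edge coverage: each edge of G has both endpoints in at least one bag. Running intersection: for every vertex, the bags containing it form a connected subtree. All three properties hold, so this is a valid tree decomposition of width max|bag| − 1 = 2, and hence tw(G) ≤ 2.

Yes; width 2.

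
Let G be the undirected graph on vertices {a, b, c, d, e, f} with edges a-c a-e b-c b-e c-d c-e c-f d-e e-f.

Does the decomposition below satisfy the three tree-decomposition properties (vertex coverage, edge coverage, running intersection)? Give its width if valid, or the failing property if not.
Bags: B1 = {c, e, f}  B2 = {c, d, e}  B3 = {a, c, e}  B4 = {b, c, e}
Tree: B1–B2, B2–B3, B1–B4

Yes; width 2.

Checking the three conditions: (i) the bags cover all of {a, b, c, d, e, f}; (ii) for each edge, some bag contains both endpoints; (iii) the bags containing any fixed vertex form a subtree. All hold, so the decomposition is valid with width 3 − 1 = 2.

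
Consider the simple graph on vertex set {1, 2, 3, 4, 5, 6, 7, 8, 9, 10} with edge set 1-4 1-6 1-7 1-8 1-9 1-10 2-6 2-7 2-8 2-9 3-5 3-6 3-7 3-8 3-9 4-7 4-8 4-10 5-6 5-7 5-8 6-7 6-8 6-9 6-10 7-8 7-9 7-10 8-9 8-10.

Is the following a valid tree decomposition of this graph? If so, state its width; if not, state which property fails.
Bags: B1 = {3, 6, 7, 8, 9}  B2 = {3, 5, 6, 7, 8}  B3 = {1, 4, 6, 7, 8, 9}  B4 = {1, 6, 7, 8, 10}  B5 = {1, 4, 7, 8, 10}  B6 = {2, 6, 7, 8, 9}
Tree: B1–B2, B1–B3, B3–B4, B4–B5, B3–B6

A tree decomposition must satisfy three properties: every vertex lies in some bag; for every edge, both endpoints lie together in some bag; and for every vertex, the bags containing it form a connected subtree. Here bags containing vertex 4 are not connected in the tree, so the decomposition is invalid.

No — bags containing vertex 4 are not connected in the tree.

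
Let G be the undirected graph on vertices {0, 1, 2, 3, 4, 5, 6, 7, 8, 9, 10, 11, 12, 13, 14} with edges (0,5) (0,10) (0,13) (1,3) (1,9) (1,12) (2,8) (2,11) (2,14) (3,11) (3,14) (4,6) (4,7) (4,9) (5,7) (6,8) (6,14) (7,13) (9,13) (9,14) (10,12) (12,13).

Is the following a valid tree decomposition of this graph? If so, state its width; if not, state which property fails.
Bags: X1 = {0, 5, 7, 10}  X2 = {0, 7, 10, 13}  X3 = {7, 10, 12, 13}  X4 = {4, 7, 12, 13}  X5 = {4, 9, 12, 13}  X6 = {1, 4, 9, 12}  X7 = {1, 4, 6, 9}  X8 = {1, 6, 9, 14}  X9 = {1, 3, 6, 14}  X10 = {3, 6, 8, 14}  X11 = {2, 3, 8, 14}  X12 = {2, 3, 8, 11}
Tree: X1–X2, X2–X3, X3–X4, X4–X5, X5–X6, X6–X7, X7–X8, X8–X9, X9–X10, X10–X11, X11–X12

Checking the three conditions: (i) the bags cover all of {0, 1, 2, 3, 4, 5, 6, 7, 8, 9, 10, 11, 12, 13, 14}; (ii) for each edge, some bag contains both endpoints; (iii) the bags containing any fixed vertex form a subtree. All hold, so the decomposition is valid with width 4 − 1 = 3.

Yes; width 3.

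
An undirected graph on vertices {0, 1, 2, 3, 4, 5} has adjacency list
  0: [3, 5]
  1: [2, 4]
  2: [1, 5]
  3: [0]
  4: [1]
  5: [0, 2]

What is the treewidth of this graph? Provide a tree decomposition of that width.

Treewidth 1.
One such decomposition:
Bags: B1 = {0, 3}  B2 = {0, 5}  B3 = {2, 5}  B4 = {1, 2}  B5 = {1, 4}
Tree: B1–B2, B2–B3, B3–B4, B4–B5

Each bag holds 2 vertices, so the decomposition has width 1, which upper-bounds the treewidth. G has an edge, so its treewidth is at least 1. Combining the bounds, tw(G) = 1.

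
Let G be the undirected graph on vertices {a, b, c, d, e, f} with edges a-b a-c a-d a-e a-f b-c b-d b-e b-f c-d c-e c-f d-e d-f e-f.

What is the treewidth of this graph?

A width-5 tree decomposition is:
Bags: B1 = {a, b, c, d, e, f}
Tree: (single bag)
With just one bag of size 6, the width is 6 − 1 = 5, so tw(G) ≤ 5. Conversely, {a, b, c, d, e, f} is a clique of size 6, and the vertices of any clique must share a bag in every tree decomposition; so some bag has ≥ 6 vertices and tw(G) ≥ 5. Therefore the treewidth is 5.

5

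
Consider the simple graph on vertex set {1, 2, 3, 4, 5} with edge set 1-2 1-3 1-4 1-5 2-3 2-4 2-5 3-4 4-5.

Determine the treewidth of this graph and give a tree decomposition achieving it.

Treewidth 3.
One such decomposition:
Bags: B1 = {1, 2, 4, 5}  B2 = {1, 2, 3, 4}
Tree: B1–B2

Each bag holds 4 vertices, so the decomposition has width 3, which upper-bounds the treewidth. On the other hand G contains the 4-clique {1, 2, 3, 4}. A clique must lie in a single bag of any decomposition, so no decomposition can have width below 3. Combining the bounds, tw(G) = 3.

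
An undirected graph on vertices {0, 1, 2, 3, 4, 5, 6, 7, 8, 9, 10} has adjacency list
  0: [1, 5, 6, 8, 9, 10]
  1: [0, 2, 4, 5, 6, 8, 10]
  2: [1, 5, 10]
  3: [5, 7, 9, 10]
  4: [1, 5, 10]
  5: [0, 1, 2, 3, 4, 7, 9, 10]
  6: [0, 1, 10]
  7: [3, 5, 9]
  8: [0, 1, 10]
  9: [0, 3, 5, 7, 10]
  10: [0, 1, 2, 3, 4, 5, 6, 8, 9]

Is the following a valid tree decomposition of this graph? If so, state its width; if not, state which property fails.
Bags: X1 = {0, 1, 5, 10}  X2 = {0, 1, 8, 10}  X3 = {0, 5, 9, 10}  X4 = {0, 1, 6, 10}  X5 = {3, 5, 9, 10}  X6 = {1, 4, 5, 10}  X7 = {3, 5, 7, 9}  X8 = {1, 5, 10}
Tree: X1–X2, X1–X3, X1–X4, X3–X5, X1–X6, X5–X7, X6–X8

No — vertex 2 appears in no bag.

A tree decomposition must satisfy three properties: every vertex lies in some bag; for every edge, both endpoints lie together in some bag; and for every vertex, the bags containing it form a connected subtree. Here vertex 2 appears in no bag, so the decomposition is invalid.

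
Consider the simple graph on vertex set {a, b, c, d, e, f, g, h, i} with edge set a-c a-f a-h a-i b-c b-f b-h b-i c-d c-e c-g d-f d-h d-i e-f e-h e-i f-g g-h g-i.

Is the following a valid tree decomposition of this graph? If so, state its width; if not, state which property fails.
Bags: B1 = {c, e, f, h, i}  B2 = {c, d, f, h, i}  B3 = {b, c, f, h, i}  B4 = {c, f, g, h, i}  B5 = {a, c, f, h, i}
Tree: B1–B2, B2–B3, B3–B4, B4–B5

Every vertex of G appears in some bag (union = {a, b, c, d, e, f, g, h, i}); every edge is covered by a bag; and for each vertex v the set of bags containing v is connected in the bag tree. The decomposition is therefore valid. The largest bag has 5 vertices, so the width is 4.

Yes; width 4.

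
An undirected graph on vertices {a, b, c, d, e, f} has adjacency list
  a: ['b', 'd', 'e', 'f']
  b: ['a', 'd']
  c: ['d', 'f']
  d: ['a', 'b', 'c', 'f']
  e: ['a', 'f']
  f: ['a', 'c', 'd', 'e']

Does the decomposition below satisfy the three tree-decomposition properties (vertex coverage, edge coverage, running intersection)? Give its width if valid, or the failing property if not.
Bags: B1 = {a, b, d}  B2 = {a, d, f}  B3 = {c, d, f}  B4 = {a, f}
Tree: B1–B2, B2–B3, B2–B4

A tree decomposition must satisfy three properties: every vertex lies in some bag; for every edge, both endpoints lie together in some bag; and for every vertex, the bags containing it form a connected subtree. Here vertex e appears in no bag, so the decomposition is invalid.

No — vertex e appears in no bag.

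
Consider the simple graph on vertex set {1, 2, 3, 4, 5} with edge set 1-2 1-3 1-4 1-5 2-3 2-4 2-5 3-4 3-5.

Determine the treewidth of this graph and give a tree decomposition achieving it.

Each bag holds 4 vertices, so the decomposition has width 3, which upper-bounds the treewidth. Conversely, {1, 2, 3, 4} is a clique of size 4, and the vertices of any clique must share a bag in every tree decomposition; so some bag has ≥ 4 vertices and tw(G) ≥ 3. Therefore the treewidth is 3.

Treewidth 3.
One such decomposition:
Bags: B1 = {1, 2, 3, 4}  B2 = {1, 2, 3, 5}
Tree: B1–B2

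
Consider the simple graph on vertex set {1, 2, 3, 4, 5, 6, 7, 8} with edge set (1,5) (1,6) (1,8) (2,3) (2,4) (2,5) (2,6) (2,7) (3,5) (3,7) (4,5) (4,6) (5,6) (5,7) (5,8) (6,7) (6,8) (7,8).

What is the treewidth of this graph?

A width-3 tree decomposition is:
Bags: B1 = {2, 5, 6, 7}  B2 = {5, 6, 7, 8}  B3 = {2, 4, 5, 6}  B4 = {2, 3, 5, 7}  B5 = {1, 5, 6, 8}
Tree: B1–B2, B1–B3, B1–B4, B2–B5
The largest bag has 4 vertices, giving width 3; this decomposition certifies tw(G) ≤ 3. On the other hand G contains the 4-clique {2, 3, 5, 7}. A clique must lie in a single bag of any decomposition, so no decomposition can have width below 3. Hence tw(G) = 3 exactly.

3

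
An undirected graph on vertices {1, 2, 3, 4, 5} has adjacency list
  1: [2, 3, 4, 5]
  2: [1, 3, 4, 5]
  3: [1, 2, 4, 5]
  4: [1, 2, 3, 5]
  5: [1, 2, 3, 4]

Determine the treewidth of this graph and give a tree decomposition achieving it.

Treewidth 4.
One optimal decomposition is:
Bags: B1 = {1, 2, 3, 4, 5}
Tree: (single bag)

A single bag containing all 5 vertices is trivially a valid decomposition of width 4. Conversely, {1, 2, 3, 4, 5} is a clique of size 5, and the vertices of any clique must share a bag in every tree decomposition; so some bag has ≥ 5 vertices and tw(G) ≥ 4. Therefore the treewidth is 4.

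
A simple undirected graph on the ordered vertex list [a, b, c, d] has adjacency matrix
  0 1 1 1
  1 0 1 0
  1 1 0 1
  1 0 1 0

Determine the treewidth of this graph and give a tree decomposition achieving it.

The largest bag has 3 vertices, giving width 2; this decomposition certifies tw(G) ≤ 2. On the other hand G contains the 3-clique {a, c, d}. A clique must lie in a single bag of any decomposition, so no decomposition can have width below 2. Combining the bounds, tw(G) = 2.

Treewidth 2.
One such decomposition:
Bags: B1 = {a, c, d}  B2 = {a, b, c}
Tree: B1–B2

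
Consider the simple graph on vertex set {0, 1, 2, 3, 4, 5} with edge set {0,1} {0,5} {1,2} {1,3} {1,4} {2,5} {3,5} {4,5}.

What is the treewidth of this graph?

A width-2 tree decomposition is:
Bags: B1 = {0, 1, 5}  B2 = {1, 4, 5}  B3 = {1, 3, 5}  B4 = {1, 2, 5}
Tree: B1–B2, B2–B3, B3–B4
The largest bag has 3 vertices, giving width 2; this decomposition certifies tw(G) ≤ 2. Since 0–1–4–5–0 is a cycle in G, G is not acyclic. Forests are exactly the graphs of treewidth ≤ 1, so tw(G) ≥ 2. Combining the bounds, tw(G) = 2.

2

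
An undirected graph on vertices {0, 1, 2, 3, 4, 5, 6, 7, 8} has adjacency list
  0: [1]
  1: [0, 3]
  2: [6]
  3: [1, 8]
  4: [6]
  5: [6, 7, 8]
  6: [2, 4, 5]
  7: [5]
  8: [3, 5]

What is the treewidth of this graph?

1

A width-1 tree decomposition is:
Bags: B1 = {5, 6}  B2 = {2, 6}  B3 = {5, 8}  B4 = {3, 8}  B5 = {1, 3}  B6 = {4, 6}  B7 = {0, 1}  B8 = {5, 7}
Tree: B1–B2, B1–B3, B3–B4, B4–B5, B2–B6, B5–B7, B3–B8
The largest bag has 2 vertices, giving width 1; this decomposition certifies tw(G) ≤ 1. Any graph with an edge has treewidth ≥ 1, and G has the edge 6–5. Therefore the treewidth is 1.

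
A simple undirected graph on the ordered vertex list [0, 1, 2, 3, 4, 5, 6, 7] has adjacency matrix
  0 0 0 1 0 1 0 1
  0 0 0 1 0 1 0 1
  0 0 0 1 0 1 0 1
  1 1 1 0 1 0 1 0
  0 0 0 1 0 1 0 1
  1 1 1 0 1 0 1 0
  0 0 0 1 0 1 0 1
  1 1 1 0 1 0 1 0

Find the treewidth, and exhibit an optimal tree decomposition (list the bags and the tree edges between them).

Each bag holds 4 vertices, so the decomposition has width 3, which upper-bounds the treewidth. For the lower bound: the 4 vertex sets {5,6}, {4,7}, {3}, {1} are disjoint, each induces a connected subgraph, and every pair is joined by at least one edge of G. Contracting each set to a single vertex therefore yields K_{4} as a minor, and since treewidth is minor-monotone, tw(G) ≥ tw(K_{4}) = 3. Combining the bounds, tw(G) = 3.

Treewidth 3.
One optimal decomposition is:
Bags: B1 = {3, 5, 6, 7}  B2 = {3, 4, 5, 7}  B3 = {1, 3, 5, 7}  B4 = {2, 3, 5, 7}  B5 = {0, 3, 5, 7}
Tree: B1–B2, B2–B3, B3–B4, B4–B5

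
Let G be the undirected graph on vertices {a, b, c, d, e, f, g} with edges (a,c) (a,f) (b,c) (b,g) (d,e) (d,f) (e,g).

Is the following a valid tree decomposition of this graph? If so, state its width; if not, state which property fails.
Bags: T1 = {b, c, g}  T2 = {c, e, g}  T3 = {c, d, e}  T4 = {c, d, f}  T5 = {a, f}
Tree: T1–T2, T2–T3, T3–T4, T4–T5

No — edge (c,a) lies in no bag.

A tree decomposition must satisfy three properties: every vertex lies in some bag; for every edge, both endpoints lie together in some bag; and for every vertex, the bags containing it form a connected subtree. Here edge (c,a) lies in no bag, so the decomposition is invalid.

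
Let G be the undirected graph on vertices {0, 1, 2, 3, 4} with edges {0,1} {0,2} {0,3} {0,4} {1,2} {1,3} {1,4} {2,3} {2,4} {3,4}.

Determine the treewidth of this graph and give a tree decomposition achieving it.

Treewidth 4.
One such decomposition:
Bags: B1 = {0, 1, 2, 3, 4}
Tree: (single bag)

With just one bag of size 5, the width is 5 − 1 = 4, so tw(G) ≤ 4. Conversely, {0, 1, 2, 3, 4} is a clique of size 5, and the vertices of any clique must share a bag in every tree decomposition; so some bag has ≥ 5 vertices and tw(G) ≥ 4. Combining the bounds, tw(G) = 4.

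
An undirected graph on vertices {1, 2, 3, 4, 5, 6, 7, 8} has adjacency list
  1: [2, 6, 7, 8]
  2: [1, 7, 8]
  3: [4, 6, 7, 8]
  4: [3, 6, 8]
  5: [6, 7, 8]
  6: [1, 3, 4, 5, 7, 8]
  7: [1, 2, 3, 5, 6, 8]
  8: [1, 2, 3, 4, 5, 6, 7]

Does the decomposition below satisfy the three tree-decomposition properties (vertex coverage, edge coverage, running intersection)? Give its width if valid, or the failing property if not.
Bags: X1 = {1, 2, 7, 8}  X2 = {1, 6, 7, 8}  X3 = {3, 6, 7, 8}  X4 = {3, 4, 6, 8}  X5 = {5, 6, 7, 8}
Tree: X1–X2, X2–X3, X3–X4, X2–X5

Yes; width 3.

Every vertex of G appears in some bag (union = {1, 2, 3, 4, 5, 6, 7, 8}); every edge is covered by a bag; and for each vertex v the set of bags containing v is connected in the bag tree. The decomposition is therefore valid. The largest bag has 4 vertices, so the width is 3.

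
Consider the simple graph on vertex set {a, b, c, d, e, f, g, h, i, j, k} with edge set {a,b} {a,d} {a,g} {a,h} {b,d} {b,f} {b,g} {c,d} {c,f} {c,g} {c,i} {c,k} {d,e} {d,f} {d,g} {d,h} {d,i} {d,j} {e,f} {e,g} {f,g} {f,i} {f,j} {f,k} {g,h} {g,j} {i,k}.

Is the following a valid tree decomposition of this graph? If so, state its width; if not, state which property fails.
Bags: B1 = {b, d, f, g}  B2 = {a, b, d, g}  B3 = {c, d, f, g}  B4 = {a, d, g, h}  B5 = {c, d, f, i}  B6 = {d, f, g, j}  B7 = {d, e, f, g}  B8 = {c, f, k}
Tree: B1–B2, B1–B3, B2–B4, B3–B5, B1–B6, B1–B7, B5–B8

A tree decomposition must satisfy three properties: every vertex lies in some bag; for every edge, both endpoints lie together in some bag; and for every vertex, the bags containing it form a connected subtree. Here edge (i,k) lies in no bag, so the decomposition is invalid.

No — edge (i,k) lies in no bag.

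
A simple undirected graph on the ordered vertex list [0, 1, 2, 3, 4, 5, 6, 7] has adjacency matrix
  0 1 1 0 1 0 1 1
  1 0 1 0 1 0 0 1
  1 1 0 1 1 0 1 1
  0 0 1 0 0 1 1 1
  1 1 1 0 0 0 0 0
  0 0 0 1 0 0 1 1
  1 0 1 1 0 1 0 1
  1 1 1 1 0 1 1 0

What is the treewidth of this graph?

3

A width-3 tree decomposition is:
Bags: B1 = {0, 1, 2, 7}  B2 = {0, 1, 2, 4}  B3 = {0, 2, 6, 7}  B4 = {2, 3, 6, 7}  B5 = {3, 5, 6, 7}
Tree: B1–B2, B1–B3, B3–B4, B4–B5
The largest bag has 4 vertices, giving width 3; this decomposition certifies tw(G) ≤ 3. For the lower bound, the 4 vertices {0, 1, 2, 4} are pairwise adjacent, and any tree decomposition puts a clique entirely inside one bag — forcing width ≥ 3. Therefore the treewidth is 3.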